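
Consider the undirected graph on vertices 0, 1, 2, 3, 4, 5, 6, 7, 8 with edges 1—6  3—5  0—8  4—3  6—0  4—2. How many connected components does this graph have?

7 is isolated — a component by itself.
Starting from 2 we can reach 2, 3, 4, 5. That is one component of size 4.
Starting from 0 we can reach 0, 1, 6, 8. That is one component of size 4.
Total: 3 components.

3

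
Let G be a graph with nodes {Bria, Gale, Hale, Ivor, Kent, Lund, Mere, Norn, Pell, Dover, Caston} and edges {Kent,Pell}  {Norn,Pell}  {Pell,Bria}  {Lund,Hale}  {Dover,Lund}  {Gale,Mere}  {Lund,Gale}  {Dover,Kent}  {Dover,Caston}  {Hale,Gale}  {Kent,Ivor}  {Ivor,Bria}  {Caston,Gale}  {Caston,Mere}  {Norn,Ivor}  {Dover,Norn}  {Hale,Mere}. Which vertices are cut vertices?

Removing Dover increases the component count from 1 to 2, so Dover is a cut vertex.
By contrast removing Kent leaves 1 component; it is not a cut vertex. No other vertex is a cut vertex either.

Dover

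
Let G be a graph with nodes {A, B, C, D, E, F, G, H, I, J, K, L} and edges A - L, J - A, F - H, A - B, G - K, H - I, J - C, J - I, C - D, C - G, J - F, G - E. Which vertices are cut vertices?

A, C, G, J

Removing A increases the component count from 1 to 3, so A is a cut vertex.
Removing C increases the component count from 1 to 3, so C is a cut vertex.
Removing G increases the component count from 1 to 3, so G is a cut vertex.
Likewise J is a cut vertex.
By contrast removing H leaves 1 component; it is not a cut vertex. No other vertex is a cut vertex either.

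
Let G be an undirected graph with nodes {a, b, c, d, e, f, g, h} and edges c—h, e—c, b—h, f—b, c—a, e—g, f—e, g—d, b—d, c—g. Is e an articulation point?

No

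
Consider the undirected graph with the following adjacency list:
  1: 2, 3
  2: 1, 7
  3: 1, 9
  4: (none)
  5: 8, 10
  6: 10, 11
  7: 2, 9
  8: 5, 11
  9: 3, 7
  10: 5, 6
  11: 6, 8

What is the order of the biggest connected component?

4 is isolated — a component by itself.
Starting from 1 we can reach 1, 2, 3, 7, 9. That is one component of size 5.
Starting from 5 we can reach 5, 6, 8, 10, 11. That is one component of size 5.
The largest has 5 vertices.

5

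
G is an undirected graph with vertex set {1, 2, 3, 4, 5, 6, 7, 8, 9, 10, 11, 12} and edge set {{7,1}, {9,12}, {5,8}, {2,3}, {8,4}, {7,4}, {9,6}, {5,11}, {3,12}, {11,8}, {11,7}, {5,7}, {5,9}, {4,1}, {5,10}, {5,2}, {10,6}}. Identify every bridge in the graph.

The edges on the cycle 5-2-3-12-9-5 are not bridges since each lies on that cycle.
Every edge lies on some cycle, so there are no bridges.

none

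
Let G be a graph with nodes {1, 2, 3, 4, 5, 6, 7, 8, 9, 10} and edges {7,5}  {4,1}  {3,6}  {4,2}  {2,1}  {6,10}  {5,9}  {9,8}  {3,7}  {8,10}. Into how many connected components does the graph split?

Starting from 1 we can reach 1, 2, 4. That is one component of size 3.
Starting from 3 we can reach 3, 5, 6, 7, 8, 9, 10. That is one component of size 7.
Total: 2 components.

2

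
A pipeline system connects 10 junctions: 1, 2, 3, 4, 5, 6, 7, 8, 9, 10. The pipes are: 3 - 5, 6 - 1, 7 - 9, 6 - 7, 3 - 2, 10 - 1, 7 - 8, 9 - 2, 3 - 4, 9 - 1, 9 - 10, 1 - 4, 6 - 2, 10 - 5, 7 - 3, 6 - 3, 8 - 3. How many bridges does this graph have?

The edges on the cycle 6-7-9-10-5-3-6 are not bridges since each lies on that cycle.
Every edge lies on some cycle, so there are no bridges.

0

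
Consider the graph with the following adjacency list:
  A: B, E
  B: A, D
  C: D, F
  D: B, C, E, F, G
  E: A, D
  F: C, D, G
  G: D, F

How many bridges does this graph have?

The edges on the cycle D-E-A-B-D are not bridges since each lies on that cycle.
Every edge lies on some cycle, so there are no bridges.

0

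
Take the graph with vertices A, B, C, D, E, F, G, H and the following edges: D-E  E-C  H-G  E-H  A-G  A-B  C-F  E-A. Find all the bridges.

A-B, C-E, C-F, D-E

The edges on the cycle E-A-G-H-E are not bridges since each lies on that cycle.
But removing B-A disconnects B from A; removing C-E disconnects C from E; removing D-E disconnects D from E; removing C-F disconnects C from F — these are bridges.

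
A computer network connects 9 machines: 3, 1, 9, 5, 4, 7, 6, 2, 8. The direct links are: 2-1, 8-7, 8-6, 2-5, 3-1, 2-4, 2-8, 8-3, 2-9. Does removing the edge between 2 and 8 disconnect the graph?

No

After removing 2-8, the path 2-1-3-8 still connects them, so the edge is not a bridge.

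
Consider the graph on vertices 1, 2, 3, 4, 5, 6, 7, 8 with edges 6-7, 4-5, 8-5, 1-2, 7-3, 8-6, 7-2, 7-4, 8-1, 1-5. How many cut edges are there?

The edges on the cycle 8-6-7-4-5-1-8 are not bridges since each lies on that cycle.
But removing 3-7 disconnects 3 from 7 — this is a bridge.

1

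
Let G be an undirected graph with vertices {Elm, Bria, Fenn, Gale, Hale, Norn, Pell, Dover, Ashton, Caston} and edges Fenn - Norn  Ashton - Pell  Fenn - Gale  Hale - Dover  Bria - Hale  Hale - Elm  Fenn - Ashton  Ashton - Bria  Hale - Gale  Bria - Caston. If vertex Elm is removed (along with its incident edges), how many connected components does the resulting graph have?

With Elm gone, the remaining components are: {Bria, Fenn, Gale, Hale, Norn, Pell, Dover, Ashton, Caston}.
That is 1 component.

1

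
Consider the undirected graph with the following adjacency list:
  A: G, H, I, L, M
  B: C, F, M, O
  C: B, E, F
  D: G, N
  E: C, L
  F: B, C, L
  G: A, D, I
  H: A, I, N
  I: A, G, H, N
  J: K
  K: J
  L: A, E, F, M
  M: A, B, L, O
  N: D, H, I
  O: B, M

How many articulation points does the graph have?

1

Removing A increases the component count from 2 to 3, so A is a cut vertex.
By contrast removing H leaves 2 components; it is not a cut vertex. No other vertex is a cut vertex either.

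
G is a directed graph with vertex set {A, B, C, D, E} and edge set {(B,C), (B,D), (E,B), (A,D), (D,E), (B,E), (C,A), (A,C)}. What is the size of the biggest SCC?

{A, B, C, D, E} are all mutually reachable — one SCC of size 5.
The largest has 5 vertices.

5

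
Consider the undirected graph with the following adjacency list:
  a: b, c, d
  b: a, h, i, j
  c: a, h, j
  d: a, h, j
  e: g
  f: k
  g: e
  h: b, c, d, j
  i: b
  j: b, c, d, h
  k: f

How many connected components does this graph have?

Starting from f we can reach f, k. That is one component of size 2.
Starting from e we can reach e, g. That is one component of size 2.
Starting from a we can reach a, b, c, d, h, i, j. That is one component of size 7.
Total: 3 components.

3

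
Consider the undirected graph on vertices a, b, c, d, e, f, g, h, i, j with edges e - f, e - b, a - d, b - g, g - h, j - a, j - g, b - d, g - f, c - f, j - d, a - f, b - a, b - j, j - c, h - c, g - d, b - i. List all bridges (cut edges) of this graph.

b-i

The edges on the cycle b-j-c-f-g-b are not bridges since each lies on that cycle.
But removing b - i disconnects b from i — this is a bridge.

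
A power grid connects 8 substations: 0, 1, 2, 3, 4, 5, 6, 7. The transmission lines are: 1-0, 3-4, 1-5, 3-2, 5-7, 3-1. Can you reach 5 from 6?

The component containing 6 is {6}, and 5 is not in it.

No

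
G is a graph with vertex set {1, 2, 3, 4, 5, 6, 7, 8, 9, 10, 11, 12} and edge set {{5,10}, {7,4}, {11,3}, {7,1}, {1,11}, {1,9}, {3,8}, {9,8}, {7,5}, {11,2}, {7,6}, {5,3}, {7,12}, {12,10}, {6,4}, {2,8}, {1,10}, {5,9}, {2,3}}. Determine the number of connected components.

1

Starting from 1 we can reach 1, 2, 3, 4, 5, 6, 7, 8, 9, 10, 11, 12. That is one component of size 12.
Total: 1 component.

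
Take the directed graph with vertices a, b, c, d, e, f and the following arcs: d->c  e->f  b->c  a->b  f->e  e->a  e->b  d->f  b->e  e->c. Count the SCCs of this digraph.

3

{a, b, e, f} are all mutually reachable — one SCC of size 4.
{c} is an SCC by itself.
{d} is an SCC by itself.
That gives 3 strongly connected components.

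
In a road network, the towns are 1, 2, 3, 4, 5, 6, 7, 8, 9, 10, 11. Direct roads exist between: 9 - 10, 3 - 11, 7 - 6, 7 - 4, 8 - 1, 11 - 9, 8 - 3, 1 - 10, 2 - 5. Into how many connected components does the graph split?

Starting from 2 we can reach 2, 5. That is one component of size 2.
Starting from 4 we can reach 4, 6, 7. That is one component of size 3.
Starting from 1 we can reach 1, 3, 8, 9, 10, 11. That is one component of size 6.
Total: 3 components.

3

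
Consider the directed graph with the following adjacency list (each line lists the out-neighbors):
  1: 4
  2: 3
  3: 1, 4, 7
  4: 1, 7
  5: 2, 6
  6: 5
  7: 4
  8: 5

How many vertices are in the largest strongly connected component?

{1, 4, 7} are all mutually reachable — one SCC of size 3.
{5, 6} are all mutually reachable — one SCC of size 2.
{2} is an SCC by itself.
{8} is an SCC by itself.
{3} is an SCC by itself.
The largest has 3 vertices.

3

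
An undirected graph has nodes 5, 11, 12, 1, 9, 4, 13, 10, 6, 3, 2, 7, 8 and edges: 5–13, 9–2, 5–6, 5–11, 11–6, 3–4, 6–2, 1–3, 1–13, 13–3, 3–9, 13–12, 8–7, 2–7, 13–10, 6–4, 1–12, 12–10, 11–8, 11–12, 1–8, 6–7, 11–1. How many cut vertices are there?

0

Removing 8, for instance, still leaves 1 component. No single vertex removal increases the component count — the graph has no articulation points.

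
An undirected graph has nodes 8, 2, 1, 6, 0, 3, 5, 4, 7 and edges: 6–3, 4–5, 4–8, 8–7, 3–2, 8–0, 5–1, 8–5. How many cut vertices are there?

3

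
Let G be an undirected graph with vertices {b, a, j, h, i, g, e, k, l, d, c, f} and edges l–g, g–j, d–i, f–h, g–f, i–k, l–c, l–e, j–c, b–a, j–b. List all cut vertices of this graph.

Removing b increases the component count from 2 to 3, so b is a cut vertex.
Removing f increases the component count from 2 to 3, so f is a cut vertex.
Removing g increases the component count from 2 to 3, so g is a cut vertex.
Likewise i, j, l are cut vertices.
By contrast removing h leaves 2 components; it is not a cut vertex. No other vertex is a cut vertex either.

b, f, g, i, j, l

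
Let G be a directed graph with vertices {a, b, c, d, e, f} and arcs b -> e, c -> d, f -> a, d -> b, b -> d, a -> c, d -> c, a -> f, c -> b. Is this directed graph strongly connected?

There is no directed path from e to b, so the graph is not strongly connected.

No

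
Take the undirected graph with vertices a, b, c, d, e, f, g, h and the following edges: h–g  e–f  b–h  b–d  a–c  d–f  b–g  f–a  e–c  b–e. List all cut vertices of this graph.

Removing b increases the component count from 1 to 2, so b is a cut vertex.
By contrast removing c leaves 1 component; it is not a cut vertex. No other vertex is a cut vertex either.

b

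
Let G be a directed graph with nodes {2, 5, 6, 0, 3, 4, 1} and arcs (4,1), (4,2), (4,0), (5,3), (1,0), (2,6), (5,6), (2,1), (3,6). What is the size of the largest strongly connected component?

1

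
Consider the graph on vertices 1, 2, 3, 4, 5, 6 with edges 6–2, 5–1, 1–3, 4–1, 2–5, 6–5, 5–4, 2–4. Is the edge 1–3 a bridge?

Removing 1–3 leaves no path between 1 and 3: the component count goes from 1 to 2. So it is a bridge.

Yes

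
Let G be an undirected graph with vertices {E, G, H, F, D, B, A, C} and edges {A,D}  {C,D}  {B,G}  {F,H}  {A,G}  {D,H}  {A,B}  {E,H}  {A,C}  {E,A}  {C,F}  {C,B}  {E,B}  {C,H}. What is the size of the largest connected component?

Starting from A we can reach A, B, C, D, E, F, G, H. That is one component of size 8.
The largest has 8 vertices.

8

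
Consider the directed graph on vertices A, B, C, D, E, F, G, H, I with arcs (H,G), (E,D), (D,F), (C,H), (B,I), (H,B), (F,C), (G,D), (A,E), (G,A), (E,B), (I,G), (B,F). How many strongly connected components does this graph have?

1

{A, B, C, D, E, F, G, H, I} are all mutually reachable — one SCC of size 9.
That gives 1 strongly connected component.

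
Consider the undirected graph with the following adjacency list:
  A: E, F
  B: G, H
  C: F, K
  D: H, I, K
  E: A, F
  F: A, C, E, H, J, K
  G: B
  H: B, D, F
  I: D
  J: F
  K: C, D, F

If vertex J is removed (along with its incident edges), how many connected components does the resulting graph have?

With J gone, the remaining components are: {A, B, C, D, E, F, G, H, I, K}.
That is 1 component.

1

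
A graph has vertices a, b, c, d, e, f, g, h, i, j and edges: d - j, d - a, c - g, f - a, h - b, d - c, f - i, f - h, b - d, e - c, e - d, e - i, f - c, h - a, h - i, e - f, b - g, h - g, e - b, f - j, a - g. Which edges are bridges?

none

The edges on the cycle e-f-h-g-a-d-b-e are not bridges since each lies on that cycle.
Every edge lies on some cycle, so there are no bridges.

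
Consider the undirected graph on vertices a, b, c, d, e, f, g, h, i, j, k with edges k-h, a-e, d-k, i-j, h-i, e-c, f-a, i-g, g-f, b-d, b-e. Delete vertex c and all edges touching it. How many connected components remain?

1

With c gone, the remaining components are: {a, b, d, e, f, g, h, i, j, k}.
That is 1 component.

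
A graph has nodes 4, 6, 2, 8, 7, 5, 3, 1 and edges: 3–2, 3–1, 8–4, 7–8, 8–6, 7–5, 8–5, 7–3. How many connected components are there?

1

Starting from 1 we can reach 1, 2, 3, 4, 5, 6, 7, 8. That is one component of size 8.
Total: 1 component.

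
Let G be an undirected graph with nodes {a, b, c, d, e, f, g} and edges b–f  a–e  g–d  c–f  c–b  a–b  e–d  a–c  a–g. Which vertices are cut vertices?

Removing a increases the component count from 1 to 2, so a is a cut vertex.
By contrast removing c leaves 1 component; it is not a cut vertex. No other vertex is a cut vertex either.

a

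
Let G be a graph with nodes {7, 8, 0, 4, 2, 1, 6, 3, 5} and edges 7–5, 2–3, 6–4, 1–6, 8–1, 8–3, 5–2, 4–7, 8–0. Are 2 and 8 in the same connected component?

From 2 we can reach 0, 1, 2, 3, 4, 5, 6, 7, 8, which includes 8.

Yes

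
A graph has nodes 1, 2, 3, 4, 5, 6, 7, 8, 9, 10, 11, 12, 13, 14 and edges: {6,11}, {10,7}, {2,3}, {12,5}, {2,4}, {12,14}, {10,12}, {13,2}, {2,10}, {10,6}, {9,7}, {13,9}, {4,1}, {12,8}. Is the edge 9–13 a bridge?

No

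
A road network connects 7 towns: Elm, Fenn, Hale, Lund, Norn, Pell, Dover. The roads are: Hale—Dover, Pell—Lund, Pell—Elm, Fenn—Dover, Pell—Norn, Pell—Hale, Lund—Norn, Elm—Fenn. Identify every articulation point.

Pell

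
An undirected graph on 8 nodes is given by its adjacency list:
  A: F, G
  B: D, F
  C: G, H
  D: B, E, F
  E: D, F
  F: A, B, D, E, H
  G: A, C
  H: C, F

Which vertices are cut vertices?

F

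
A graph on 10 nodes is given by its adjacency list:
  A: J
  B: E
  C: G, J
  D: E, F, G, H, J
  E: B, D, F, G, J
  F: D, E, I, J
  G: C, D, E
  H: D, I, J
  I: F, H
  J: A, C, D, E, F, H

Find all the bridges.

The edges on the cycle F-D-E-J-F are not bridges since each lies on that cycle.
But removing E-B disconnects E from B; removing J-A disconnects J from A — these are bridges.

A-J, B-E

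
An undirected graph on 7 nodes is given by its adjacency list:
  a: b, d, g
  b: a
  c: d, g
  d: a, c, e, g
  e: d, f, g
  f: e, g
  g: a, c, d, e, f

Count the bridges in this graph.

The edges on the cycle g-f-e-d-a-g are not bridges since each lies on that cycle.
But removing b-a disconnects b from a — this is a bridge.

1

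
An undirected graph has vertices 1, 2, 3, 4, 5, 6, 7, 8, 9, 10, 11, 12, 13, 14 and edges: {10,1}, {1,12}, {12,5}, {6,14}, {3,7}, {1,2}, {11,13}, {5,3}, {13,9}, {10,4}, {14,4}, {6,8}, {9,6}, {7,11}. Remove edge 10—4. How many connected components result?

10 and 4 are still connected via 10-1-12-5-3-7-11-13-9-6-14-4, so the component count stays at 1.

1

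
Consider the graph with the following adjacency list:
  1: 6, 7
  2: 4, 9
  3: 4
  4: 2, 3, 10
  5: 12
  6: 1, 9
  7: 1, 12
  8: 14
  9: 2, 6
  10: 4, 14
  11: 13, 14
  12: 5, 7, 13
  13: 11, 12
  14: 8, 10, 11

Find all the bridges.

12-5, 14-8, 3-4

The edges on the cycle 7-12-13-11-14-10-4-2-9-6-1-7 are not bridges since each lies on that cycle.
But removing 12-5 disconnects 12 from 5; removing 3-4 disconnects 3 from 4; removing 14-8 disconnects 14 from 8 — these are bridges.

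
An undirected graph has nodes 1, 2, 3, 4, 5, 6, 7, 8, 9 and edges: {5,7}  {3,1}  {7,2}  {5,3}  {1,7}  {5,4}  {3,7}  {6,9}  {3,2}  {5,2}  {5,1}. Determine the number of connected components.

8 is isolated — a component by itself.
Starting from 6 we can reach 6, 9. That is one component of size 2.
Starting from 1 we can reach 1, 2, 3, 4, 5, 7. That is one component of size 6.
Total: 3 components.

3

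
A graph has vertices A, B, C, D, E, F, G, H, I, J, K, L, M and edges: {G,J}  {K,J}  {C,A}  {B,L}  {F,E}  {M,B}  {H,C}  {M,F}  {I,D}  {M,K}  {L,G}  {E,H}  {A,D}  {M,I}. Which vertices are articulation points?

M

Removing M increases the component count from 1 to 2, so M is a cut vertex.
By contrast removing H leaves 1 component; it is not a cut vertex. No other vertex is a cut vertex either.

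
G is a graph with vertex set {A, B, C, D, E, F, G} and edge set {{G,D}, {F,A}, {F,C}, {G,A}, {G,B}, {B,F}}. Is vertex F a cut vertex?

Yes

Deleting F raises the number of components from 2 to 3, so F is a cut vertex.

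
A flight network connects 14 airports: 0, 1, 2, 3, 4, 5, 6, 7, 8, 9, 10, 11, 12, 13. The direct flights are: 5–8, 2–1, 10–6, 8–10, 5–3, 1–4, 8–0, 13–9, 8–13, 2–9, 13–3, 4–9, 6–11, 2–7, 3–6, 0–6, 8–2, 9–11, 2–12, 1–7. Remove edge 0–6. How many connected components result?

0 and 6 are still connected via 0-8-10-6, so the component count stays at 1.

1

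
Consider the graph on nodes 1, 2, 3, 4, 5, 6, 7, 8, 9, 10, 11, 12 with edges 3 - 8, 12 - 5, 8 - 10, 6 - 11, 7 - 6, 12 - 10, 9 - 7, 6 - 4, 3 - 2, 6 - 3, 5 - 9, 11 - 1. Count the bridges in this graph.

4

The edges on the cycle 12-5-9-7-6-3-8-10-12 are not bridges since each lies on that cycle.
But removing 11 - 6 disconnects 11 from 6; removing 11 - 1 disconnects 11 from 1; removing 4 - 6 disconnects 4 from 6; removing 2 - 3 disconnects 2 from 3 — these are bridges.
That makes 4 bridges.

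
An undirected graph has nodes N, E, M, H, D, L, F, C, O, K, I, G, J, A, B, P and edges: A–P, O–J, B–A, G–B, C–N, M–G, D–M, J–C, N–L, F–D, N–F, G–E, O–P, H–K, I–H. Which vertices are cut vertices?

G, H, N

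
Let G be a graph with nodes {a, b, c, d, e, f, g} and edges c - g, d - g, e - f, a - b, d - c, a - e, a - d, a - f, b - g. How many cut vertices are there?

1

Removing a increases the component count from 1 to 2, so a is a cut vertex.
By contrast removing b leaves 1 component; it is not a cut vertex. No other vertex is a cut vertex either.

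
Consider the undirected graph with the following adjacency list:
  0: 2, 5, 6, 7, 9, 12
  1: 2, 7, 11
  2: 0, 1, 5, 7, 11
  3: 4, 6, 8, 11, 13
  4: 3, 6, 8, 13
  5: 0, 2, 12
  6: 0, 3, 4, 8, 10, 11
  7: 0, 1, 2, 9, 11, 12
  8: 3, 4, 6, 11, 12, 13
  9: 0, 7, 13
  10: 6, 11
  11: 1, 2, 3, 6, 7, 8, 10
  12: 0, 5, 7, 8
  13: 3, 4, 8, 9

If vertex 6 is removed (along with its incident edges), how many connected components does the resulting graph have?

With 6 gone, the remaining components are: {0, 1, 2, 3, 4, 5, 7, 8, 9, 10, 11, 12, 13}.
That is 1 component.

1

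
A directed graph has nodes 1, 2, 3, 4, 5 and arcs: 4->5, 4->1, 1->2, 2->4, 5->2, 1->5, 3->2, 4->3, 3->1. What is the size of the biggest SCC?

5

{1, 2, 3, 4, 5} are all mutually reachable — one SCC of size 5.
The largest has 5 vertices.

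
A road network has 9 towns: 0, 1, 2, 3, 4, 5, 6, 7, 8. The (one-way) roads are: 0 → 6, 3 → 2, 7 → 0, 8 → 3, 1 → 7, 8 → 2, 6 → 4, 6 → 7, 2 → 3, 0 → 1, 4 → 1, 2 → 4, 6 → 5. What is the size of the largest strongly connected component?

5

{0, 1, 4, 6, 7} are all mutually reachable — one SCC of size 5.
{2, 3} are all mutually reachable — one SCC of size 2.
{8} is an SCC by itself.
{5} is an SCC by itself.
The largest has 5 vertices.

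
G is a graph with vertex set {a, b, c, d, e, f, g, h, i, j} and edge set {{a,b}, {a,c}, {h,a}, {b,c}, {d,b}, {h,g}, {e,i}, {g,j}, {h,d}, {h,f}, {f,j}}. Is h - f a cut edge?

After removing h - f, the path h-g-j-f still connects them, so the edge is not a bridge.

No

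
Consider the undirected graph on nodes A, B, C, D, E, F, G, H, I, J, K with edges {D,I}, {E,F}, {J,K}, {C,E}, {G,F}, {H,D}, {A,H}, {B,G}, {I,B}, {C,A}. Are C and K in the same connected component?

The component containing C is {A, B, C, D, E, F, G, H, I}, and K is not in it.

No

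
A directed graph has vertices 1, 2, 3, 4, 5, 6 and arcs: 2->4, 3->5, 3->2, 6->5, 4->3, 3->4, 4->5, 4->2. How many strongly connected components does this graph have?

4

{2, 3, 4} are all mutually reachable — one SCC of size 3.
{6} is an SCC by itself.
{5} is an SCC by itself.
{1} is an SCC by itself.
That gives 4 strongly connected components.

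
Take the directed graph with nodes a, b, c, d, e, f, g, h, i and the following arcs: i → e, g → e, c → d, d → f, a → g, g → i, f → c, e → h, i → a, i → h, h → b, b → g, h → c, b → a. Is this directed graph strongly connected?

There is no directed path from f to a, so the graph is not strongly connected.

No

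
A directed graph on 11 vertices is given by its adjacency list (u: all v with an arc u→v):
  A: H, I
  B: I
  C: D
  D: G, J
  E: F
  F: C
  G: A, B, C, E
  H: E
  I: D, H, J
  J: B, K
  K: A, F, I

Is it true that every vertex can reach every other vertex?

Yes

From E we can reach every vertex (A, B, C, D, E, F, G, H, I, J, K), and every vertex can reach E (A, B, C, D, E, F, G, H, I, J, K). So the whole graph is one strongly connected component.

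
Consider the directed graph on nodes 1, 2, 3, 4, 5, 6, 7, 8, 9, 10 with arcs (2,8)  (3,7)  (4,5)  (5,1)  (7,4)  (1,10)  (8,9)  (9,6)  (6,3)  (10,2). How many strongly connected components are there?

{1, 2, 3, 4, 5, 6, 7, 8, 9, 10} are all mutually reachable — one SCC of size 10.
That gives 1 strongly connected component.

1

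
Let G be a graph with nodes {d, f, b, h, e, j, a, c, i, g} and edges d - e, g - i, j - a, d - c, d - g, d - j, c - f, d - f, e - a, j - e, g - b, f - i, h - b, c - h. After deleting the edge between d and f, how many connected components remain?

d and f are still connected via d-c-f, so the component count stays at 1.

1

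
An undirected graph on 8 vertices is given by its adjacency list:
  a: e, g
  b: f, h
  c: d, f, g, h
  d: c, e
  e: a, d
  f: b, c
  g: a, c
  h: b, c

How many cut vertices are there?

1

Removing c increases the component count from 1 to 2, so c is a cut vertex.
By contrast removing h leaves 1 component; it is not a cut vertex. No other vertex is a cut vertex either.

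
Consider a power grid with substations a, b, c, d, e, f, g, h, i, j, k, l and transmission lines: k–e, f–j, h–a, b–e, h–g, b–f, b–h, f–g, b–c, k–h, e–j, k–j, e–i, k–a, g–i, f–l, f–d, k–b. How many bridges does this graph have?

3

The edges on the cycle k-b-f-g-i-e-k are not bridges since each lies on that cycle.
But removing d–f disconnects d from f; removing l–f disconnects l from f; removing b–c disconnects b from c — these are bridges.
That makes 3 bridges.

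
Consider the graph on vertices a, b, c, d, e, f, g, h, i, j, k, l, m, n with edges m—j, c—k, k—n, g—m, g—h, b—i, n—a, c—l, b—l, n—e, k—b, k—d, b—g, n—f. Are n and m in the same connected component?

Yes

From n we can reach a, b, c, d, e, f, g, h, i, j, k, l, m, n, which includes m.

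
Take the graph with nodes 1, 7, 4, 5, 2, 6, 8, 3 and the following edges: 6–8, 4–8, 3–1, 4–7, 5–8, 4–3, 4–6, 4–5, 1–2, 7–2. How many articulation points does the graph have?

1

Removing 4 increases the component count from 1 to 2, so 4 is a cut vertex.
By contrast removing 5 leaves 1 component; it is not a cut vertex. No other vertex is a cut vertex either.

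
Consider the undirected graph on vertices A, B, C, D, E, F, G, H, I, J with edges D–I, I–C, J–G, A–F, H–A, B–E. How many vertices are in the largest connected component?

Starting from B we can reach B, E. That is one component of size 2.
Starting from G we can reach G, J. That is one component of size 2.
Starting from C we can reach C, D, I. That is one component of size 3.
Starting from A we can reach A, F, H. That is one component of size 3.
The largest has 3 vertices.

3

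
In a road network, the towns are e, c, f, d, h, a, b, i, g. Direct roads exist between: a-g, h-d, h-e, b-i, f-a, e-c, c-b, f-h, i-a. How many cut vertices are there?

2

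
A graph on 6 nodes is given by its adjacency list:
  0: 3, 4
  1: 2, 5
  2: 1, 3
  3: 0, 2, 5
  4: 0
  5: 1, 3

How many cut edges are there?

2

The edges on the cycle 3-2-1-5-3 are not bridges since each lies on that cycle.
But removing 0-4 disconnects 0 from 4; removing 3-0 disconnects 3 from 0 — these are bridges.
That makes 2 bridges.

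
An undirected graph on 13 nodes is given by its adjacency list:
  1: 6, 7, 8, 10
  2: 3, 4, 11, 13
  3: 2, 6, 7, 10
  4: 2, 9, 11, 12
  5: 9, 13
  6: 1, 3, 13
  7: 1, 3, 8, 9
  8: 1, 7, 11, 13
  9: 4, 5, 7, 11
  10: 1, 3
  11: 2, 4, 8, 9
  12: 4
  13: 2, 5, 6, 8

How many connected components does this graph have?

Starting from 1 we can reach 1, 2, 3, 4, 5, 6, 7, 8, 9, 10, 11, 12, 13. That is one component of size 13.
Total: 1 component.

1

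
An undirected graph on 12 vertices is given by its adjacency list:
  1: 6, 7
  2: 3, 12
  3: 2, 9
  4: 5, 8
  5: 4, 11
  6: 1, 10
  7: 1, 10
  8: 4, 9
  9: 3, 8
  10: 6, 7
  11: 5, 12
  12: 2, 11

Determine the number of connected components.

Starting from 1 we can reach 1, 6, 7, 10. That is one component of size 4.
Starting from 2 we can reach 2, 3, 4, 5, 8, 9, 11, 12. That is one component of size 8.
Total: 2 components.

2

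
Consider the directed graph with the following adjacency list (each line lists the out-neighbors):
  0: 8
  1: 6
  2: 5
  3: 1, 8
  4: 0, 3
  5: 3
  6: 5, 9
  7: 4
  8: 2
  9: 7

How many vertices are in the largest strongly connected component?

{0, 1, 2, 3, 4, 5, 6, 7, 8, 9} are all mutually reachable — one SCC of size 10.
The largest has 10 vertices.

10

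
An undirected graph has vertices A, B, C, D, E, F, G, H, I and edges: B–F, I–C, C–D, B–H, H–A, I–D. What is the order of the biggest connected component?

4

G is isolated — a component by itself.
E is isolated — a component by itself.
Starting from C we can reach C, D, I. That is one component of size 3.
Starting from A we can reach A, B, F, H. That is one component of size 4.
The largest has 4 vertices.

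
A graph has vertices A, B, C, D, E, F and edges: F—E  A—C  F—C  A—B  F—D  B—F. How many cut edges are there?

The edges on the cycle A-B-F-C-A are not bridges since each lies on that cycle.
But removing F—E disconnects F from E; removing F—D disconnects F from D — these are bridges.
That makes 2 bridges.

2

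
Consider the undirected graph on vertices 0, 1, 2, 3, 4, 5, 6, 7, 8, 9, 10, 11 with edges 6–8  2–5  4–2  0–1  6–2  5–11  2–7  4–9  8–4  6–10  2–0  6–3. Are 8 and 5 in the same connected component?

Yes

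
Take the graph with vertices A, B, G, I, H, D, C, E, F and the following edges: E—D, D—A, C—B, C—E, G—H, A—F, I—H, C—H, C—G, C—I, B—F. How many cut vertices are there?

1

Removing C increases the component count from 1 to 2, so C is a cut vertex.
By contrast removing G leaves 1 component; it is not a cut vertex. No other vertex is a cut vertex either.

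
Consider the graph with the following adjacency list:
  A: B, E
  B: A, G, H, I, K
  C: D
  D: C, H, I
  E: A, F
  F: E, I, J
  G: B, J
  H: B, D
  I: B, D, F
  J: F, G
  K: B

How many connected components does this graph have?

1

Starting from A we can reach A, B, C, D, E, F, G, H, I, J, K. That is one component of size 11.
Total: 1 component.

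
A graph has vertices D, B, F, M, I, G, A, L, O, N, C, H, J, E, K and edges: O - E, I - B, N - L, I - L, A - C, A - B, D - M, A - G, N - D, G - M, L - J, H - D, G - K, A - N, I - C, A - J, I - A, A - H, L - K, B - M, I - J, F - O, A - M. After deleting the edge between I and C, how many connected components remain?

I and C are still connected via I-A-C, so the component count stays at 2.

2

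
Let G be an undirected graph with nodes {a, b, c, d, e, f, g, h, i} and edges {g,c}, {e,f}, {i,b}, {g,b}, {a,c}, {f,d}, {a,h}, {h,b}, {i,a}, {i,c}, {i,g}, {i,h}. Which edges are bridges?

The edges on the cycle i-g-c-i are not bridges since each lies on that cycle.
But removing e-f disconnects e from f; removing d-f disconnects d from f — these are bridges.

d-f, e-f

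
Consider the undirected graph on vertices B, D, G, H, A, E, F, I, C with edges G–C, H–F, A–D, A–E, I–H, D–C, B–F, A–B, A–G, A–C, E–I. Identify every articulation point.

A

Removing A increases the component count from 1 to 2, so A is a cut vertex.
By contrast removing F leaves 1 component; it is not a cut vertex. No other vertex is a cut vertex either.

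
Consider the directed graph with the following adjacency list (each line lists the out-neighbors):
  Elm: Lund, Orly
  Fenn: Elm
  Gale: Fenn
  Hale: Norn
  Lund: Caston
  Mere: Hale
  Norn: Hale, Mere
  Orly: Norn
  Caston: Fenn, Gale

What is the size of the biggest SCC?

{Elm, Fenn, Gale, Lund, Caston} are all mutually reachable — one SCC of size 5.
{Hale, Mere, Norn} are all mutually reachable — one SCC of size 3.
{Orly} is an SCC by itself.
The largest has 5 vertices.

5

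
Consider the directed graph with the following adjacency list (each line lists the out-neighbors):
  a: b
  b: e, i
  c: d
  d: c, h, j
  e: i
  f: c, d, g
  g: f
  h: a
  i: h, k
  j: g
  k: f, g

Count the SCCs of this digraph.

{a, b, c, d, e, f, g, h, i, j, k} are all mutually reachable — one SCC of size 11.
That gives 1 strongly connected component.

1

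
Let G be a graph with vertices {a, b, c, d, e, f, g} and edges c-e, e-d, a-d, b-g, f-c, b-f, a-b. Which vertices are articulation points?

Removing b increases the component count from 1 to 2, so b is a cut vertex.
By contrast removing g leaves 1 component; it is not a cut vertex. No other vertex is a cut vertex either.

b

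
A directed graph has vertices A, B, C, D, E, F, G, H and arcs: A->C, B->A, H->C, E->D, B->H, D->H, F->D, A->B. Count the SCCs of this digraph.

{A, B} are all mutually reachable — one SCC of size 2.
{E} is an SCC by itself.
{D} is an SCC by itself.
{F} is an SCC by itself.
{H} is an SCC by itself.
(and 2 more singleton SCCs)
That gives 7 strongly connected components.

7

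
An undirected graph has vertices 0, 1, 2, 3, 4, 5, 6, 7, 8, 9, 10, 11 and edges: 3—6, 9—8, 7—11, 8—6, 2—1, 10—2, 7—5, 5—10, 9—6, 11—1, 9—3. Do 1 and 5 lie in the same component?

Yes

From 1 we can reach 1, 2, 5, 7, 10, 11, which includes 5.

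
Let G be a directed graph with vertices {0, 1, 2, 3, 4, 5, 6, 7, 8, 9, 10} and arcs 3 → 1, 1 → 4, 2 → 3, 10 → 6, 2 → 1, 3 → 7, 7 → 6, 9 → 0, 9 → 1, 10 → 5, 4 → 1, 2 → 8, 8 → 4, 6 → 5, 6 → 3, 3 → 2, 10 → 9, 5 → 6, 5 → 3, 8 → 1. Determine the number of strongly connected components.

{2, 3, 5, 6, 7} are all mutually reachable — one SCC of size 5.
{1, 4} are all mutually reachable — one SCC of size 2.
{8} is an SCC by itself.
{10} is an SCC by itself.
{0} is an SCC by itself.
(and 1 more singleton SCC)
That gives 6 strongly connected components.

6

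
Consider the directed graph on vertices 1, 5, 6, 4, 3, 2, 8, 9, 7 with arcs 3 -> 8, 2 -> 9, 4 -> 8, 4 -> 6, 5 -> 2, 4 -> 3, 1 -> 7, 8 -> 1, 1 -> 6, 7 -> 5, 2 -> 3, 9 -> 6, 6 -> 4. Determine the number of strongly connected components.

{1, 2, 3, 4, 5, 6, 7, 8, 9} are all mutually reachable — one SCC of size 9.
That gives 1 strongly connected component.

1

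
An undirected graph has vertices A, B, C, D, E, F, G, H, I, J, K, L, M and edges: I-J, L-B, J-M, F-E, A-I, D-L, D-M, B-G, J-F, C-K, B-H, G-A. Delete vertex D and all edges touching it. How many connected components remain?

2

With D gone, the remaining components are: {C, K}; {A, B, E, F, G, H, I, J, L, M}.
That is 2 components.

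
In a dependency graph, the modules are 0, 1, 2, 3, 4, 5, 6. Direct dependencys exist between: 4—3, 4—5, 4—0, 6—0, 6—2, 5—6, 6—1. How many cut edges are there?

3

The edges on the cycle 4-5-6-0-4 are not bridges since each lies on that cycle.
But removing 6—2 disconnects 6 from 2; removing 4—3 disconnects 4 from 3; removing 6—1 disconnects 6 from 1 — these are bridges.
That makes 3 bridges.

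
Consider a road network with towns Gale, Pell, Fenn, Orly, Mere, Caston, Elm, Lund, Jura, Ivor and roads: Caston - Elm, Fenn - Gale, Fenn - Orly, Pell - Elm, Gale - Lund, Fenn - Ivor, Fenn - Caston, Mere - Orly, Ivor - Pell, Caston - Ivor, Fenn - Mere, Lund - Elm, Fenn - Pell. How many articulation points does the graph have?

Removing Fenn increases the component count from 2 to 3, so Fenn is a cut vertex.
By contrast removing Elm leaves 2 components; it is not a cut vertex. No other vertex is a cut vertex either.

1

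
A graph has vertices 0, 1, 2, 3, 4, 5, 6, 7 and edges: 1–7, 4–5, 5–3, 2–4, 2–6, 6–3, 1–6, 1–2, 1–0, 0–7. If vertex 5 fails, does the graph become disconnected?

No

Deleting 5 leaves 1 component (was 1) (its neighbors 3, 4 remain connected to each other), so 5 is not a cut vertex.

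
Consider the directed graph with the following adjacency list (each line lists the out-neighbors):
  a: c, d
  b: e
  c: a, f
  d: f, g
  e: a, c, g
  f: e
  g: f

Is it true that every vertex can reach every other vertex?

There is no directed path from d to b, so the graph is not strongly connected.

No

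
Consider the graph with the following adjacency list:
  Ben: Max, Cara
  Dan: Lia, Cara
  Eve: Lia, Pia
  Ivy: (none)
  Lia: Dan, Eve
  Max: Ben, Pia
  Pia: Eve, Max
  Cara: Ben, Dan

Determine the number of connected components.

Ivy is isolated — a component by itself.
Starting from Ben we can reach Ben, Dan, Eve, Lia, Max, Pia, Cara. That is one component of size 7.
Total: 2 components.

2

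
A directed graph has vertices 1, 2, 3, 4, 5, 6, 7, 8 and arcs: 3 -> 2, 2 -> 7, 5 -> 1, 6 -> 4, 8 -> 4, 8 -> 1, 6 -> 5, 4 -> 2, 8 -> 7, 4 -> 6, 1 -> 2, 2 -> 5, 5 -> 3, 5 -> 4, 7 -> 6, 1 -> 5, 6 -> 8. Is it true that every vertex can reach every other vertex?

Yes

From 7 we can reach every vertex (1, 2, 3, 4, 5, 6, 7, 8), and every vertex can reach 7 (1, 2, 3, 4, 5, 6, 7, 8). So the whole graph is one strongly connected component.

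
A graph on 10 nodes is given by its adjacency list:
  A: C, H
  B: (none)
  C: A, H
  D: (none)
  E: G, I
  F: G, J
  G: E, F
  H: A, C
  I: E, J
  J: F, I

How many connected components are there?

4

D is isolated — a component by itself.
B is isolated — a component by itself.
Starting from A we can reach A, C, H. That is one component of size 3.
Starting from E we can reach E, F, G, I, J. That is one component of size 5.
Total: 4 components.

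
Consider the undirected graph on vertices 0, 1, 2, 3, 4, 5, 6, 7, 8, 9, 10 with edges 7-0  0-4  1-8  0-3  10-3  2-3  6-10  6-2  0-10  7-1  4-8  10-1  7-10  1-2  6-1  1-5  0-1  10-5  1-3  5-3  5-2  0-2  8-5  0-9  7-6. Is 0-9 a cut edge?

Yes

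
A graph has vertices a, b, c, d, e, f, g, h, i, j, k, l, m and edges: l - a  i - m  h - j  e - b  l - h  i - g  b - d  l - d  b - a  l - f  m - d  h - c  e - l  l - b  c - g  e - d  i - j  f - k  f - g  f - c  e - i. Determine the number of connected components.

Starting from a we can reach a, b, c, d, e, f, g, h, i, j, k, l, m. That is one component of size 13.
Total: 1 component.

1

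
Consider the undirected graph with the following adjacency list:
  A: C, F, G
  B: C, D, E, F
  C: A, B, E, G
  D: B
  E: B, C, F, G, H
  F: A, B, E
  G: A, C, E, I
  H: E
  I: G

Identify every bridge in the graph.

B-D, E-H, G-I

The edges on the cycle C-E-F-A-C are not bridges since each lies on that cycle.
But removing B-D disconnects B from D; removing H-E disconnects H from E; removing G-I disconnects G from I — these are bridges.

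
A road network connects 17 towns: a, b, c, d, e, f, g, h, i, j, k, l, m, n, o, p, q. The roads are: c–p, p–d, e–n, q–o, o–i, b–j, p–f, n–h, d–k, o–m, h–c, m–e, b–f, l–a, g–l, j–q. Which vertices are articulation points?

Removing d increases the component count from 2 to 3, so d is a cut vertex.
Removing l increases the component count from 2 to 3, so l is a cut vertex.
Removing o increases the component count from 2 to 3, so o is a cut vertex.
Likewise p is a cut vertex.
By contrast removing h leaves 2 components; it is not a cut vertex. No other vertex is a cut vertex either.

d, l, o, p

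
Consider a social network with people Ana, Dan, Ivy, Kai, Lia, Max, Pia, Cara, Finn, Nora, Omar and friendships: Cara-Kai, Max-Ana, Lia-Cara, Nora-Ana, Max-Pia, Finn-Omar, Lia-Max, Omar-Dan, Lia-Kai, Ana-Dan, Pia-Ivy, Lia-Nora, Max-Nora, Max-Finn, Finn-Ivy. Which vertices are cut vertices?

Removing Lia increases the component count from 1 to 2, so Lia is a cut vertex.
By contrast removing Cara leaves 1 component; it is not a cut vertex. No other vertex is a cut vertex either.

Lia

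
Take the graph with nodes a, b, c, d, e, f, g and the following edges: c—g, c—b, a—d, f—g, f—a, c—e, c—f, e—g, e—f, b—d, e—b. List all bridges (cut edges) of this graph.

The edges on the cycle e-f-g-e are not bridges since each lies on that cycle.
Every edge lies on some cycle, so there are no bridges.

none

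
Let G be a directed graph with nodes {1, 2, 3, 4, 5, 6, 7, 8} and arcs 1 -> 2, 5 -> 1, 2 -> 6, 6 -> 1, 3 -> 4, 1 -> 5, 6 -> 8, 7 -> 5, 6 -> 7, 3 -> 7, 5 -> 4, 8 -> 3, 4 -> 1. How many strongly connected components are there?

1

{1, 2, 3, 4, 5, 6, 7, 8} are all mutually reachable — one SCC of size 8.
That gives 1 strongly connected component.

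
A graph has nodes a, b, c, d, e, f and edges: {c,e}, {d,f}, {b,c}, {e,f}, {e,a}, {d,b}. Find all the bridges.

The edges on the cycle d-b-c-e-f-d are not bridges since each lies on that cycle.
But removing e—a disconnects e from a — this is a bridge.

a-e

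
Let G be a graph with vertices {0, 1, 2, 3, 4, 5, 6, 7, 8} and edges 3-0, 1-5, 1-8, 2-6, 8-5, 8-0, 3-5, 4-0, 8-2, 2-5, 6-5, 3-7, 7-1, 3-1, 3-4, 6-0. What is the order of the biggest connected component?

9

Starting from 0 we can reach 0, 1, 2, 3, 4, 5, 6, 7, 8. That is one component of size 9.
The largest has 9 vertices.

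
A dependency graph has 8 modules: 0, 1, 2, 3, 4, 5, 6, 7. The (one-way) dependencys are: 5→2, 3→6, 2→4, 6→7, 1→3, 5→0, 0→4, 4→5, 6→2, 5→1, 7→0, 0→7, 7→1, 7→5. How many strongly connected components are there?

1

{0, 1, 2, 3, 4, 5, 6, 7} are all mutually reachable — one SCC of size 8.
That gives 1 strongly connected component.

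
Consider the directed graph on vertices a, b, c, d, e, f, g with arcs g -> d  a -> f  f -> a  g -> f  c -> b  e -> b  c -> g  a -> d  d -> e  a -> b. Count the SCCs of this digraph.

{a, f} are all mutually reachable — one SCC of size 2.
{c} is an SCC by itself.
{d} is an SCC by itself.
{g} is an SCC by itself.
{e} is an SCC by itself.
(and 1 more singleton SCC)
That gives 6 strongly connected components.

6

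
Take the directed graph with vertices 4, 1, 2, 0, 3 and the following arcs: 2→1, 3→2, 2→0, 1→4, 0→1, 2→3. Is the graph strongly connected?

No

There is no directed path from 4 to 3, so the graph is not strongly connected.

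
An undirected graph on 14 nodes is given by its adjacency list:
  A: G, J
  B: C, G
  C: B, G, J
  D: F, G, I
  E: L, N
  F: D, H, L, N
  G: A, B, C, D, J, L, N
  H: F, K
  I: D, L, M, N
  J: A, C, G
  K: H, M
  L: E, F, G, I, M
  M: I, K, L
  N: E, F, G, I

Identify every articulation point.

Removing G increases the component count from 1 to 2, so G is a cut vertex.
By contrast removing C leaves 1 component; it is not a cut vertex. No other vertex is a cut vertex either.

G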